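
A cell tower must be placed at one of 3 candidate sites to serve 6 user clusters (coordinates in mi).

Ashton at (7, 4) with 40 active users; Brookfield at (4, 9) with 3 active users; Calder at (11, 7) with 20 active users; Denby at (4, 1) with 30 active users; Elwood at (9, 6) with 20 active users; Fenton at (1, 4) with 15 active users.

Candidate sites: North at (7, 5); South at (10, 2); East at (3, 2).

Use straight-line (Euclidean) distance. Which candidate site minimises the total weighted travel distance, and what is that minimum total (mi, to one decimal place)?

Total weighted distance at each candidate:
  North (7, 5): total = 430.4
  South (10, 2): total = 677.1
  East (3, 2): total = 617.9
Minimum is at North with total 430.4 mi.

North, total 430.4 mi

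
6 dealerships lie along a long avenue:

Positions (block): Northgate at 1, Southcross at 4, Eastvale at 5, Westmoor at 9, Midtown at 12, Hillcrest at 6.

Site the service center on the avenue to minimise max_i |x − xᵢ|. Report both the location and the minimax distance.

location 6.5, max distance 5.5

The 1-center on a line is the midpoint of the two extreme points: leftmost at 1, rightmost at 12.
Optimal location = (1 + 12)/2 = 6.5; maximum distance = (12 − 1)/2 = 5.5.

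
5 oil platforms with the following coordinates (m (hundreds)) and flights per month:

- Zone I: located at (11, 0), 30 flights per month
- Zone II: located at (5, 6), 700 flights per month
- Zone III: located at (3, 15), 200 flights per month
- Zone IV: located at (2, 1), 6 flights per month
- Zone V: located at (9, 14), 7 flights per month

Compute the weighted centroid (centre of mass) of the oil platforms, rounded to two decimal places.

The minimiser of Σwᵢ‖p−pᵢ‖² is the weighted centroid p* = (Σwᵢpᵢ)/(Σwᵢ).
Σwᵢ = 943.
Σwᵢxᵢ = 30·11 + 700·5 + 200·3 + 6·2 + 7·9 = 4505.
Σwᵢyᵢ = 30·0 + 700·6 + 200·15 + 6·1 + 7·14 = 7304.
x* = 4505/943 = 4.78, y* = 7304/943 = 7.75.

(4.78, 7.75)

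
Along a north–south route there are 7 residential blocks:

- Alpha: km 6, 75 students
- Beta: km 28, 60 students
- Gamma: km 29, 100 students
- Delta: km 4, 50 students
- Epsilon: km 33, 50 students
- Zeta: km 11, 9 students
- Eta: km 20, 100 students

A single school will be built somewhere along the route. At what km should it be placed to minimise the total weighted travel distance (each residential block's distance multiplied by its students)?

x = 20

For a sum of weighted absolute distances on a line, the optimum is the weighted median (not the mean). Total weight W = 444; half-weight = 222.
Sort by position and accumulate weight:
  km 4 (Delta, w=50) → cum 50
  km 6 (Alpha, w=75) → cum 125
  km 11 (Zeta, w=9) → cum 134
  km 20 (Eta, w=100) → cum 234  ≥ 222 → median here
  km 28 (Beta, w=60) → cum 294
  km 29 (Gamma, w=100) → cum 394
  km 33 (Epsilon, w=50) → cum 444
Optimal location: km 20.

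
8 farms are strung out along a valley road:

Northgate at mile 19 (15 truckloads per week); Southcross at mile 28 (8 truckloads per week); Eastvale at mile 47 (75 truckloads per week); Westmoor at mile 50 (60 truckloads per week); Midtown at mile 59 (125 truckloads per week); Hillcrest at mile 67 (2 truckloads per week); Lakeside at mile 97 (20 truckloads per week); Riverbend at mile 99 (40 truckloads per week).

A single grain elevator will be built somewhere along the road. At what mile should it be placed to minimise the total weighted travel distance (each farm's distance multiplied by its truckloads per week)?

For a sum of weighted absolute distances on a line, the optimum is the weighted median (not the mean). Total weight W = 345; half-weight = 172.5.
Sort by position and accumulate weight:
  mile 19 (Northgate, w=15) → cum 15
  mile 28 (Southcross, w=8) → cum 23
  mile 47 (Eastvale, w=75) → cum 98
  mile 50 (Westmoor, w=60) → cum 158
  mile 59 (Midtown, w=125) → cum 283  ≥ 172.5 → median here
  mile 67 (Hillcrest, w=2) → cum 285
  mile 97 (Lakeside, w=20) → cum 305
  mile 99 (Riverbend, w=40) → cum 345
Optimal location: mile 59.

x = 59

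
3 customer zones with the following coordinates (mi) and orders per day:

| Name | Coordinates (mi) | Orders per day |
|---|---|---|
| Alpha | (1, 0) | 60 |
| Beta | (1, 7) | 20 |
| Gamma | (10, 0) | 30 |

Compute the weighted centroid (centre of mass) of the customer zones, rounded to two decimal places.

(3.45, 1.27)

The minimiser of Σwᵢ‖p−pᵢ‖² is the weighted centroid p* = (Σwᵢpᵢ)/(Σwᵢ).
Σwᵢ = 110.
Σwᵢxᵢ = 60·1 + 20·1 + 30·10 = 380.
Σwᵢyᵢ = 60·0 + 20·7 + 30·0 = 140.
x* = 380/110 = 3.45, y* = 140/110 = 1.27.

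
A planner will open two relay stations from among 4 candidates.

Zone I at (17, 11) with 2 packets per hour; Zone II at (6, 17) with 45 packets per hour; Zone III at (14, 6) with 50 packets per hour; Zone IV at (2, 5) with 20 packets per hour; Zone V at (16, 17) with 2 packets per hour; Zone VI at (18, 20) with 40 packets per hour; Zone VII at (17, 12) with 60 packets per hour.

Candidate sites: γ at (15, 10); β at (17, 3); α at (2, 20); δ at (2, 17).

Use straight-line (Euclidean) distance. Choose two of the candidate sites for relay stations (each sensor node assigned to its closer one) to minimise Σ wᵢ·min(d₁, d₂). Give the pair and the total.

Evaluate every pair (each demand assigned to the nearer of the two):
  {γ, δ}: total = 1232.1
  {γ, α}: total = 1315.7
  {γ, β}: total = 1603.7
  {β, δ}: total = 1867.3
  {β, α}: total = 1961.2
  {α, δ}: total = 2882.9
Best pair: {γ, δ} with total 1232.1.

{γ, δ}, total 1232.1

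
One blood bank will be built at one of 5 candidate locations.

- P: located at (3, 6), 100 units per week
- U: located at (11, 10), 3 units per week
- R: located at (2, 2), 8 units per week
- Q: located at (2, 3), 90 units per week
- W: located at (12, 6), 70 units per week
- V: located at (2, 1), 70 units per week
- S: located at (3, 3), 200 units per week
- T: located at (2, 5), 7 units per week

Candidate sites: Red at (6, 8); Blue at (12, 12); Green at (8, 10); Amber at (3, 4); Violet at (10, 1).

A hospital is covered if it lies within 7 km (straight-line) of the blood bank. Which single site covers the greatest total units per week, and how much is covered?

Amber, covering 475

Coverage radius r = 7 km; a point is covered iff (Δx)²+(Δy)² ≤ 7² = 49.
  Red (6, 8): covers {P, U, Q, W, S, T} → 470
  Blue (12, 12): covers {U, W} → 73
  Green (8, 10): covers {P, U, W} → 173
  Amber (3, 4): covers {P, R, Q, V, S, T} → 475
  Violet (10, 1): covers {W} → 70
Maximum coverage at Amber: 475 units per week.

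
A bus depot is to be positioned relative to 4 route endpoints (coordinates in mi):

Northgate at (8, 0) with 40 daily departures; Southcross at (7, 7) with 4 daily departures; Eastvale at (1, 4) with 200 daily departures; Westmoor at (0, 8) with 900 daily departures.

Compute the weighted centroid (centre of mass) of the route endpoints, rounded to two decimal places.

The minimiser of Σwᵢ‖p−pᵢ‖² is the weighted centroid p* = (Σwᵢpᵢ)/(Σwᵢ).
Σwᵢ = 1144.
Σwᵢxᵢ = 40·8 + 4·7 + 200·1 + 900·0 = 548.
Σwᵢyᵢ = 40·0 + 4·7 + 200·4 + 900·8 = 8028.
x* = 548/1144 = 0.48, y* = 8028/1144 = 7.02.

(0.48, 7.02)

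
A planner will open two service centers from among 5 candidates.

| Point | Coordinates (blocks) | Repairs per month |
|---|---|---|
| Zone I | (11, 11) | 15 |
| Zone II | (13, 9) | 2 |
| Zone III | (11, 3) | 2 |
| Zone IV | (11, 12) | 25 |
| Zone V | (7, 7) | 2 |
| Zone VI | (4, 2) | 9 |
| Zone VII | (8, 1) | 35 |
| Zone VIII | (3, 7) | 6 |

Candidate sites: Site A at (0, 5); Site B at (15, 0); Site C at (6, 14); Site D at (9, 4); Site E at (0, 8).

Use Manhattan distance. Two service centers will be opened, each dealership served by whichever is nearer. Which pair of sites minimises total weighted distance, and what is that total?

{Site C, Site D}, total 586

Evaluate every pair (each demand assigned to the nearer of the two):
  {Site C, Site D}: total = 586
  {Site D, Site E}: total = 646
  {Site A, Site D}: total = 652
  {Site B, Site D}: total = 676
  {Site B, Site C}: total = 804
  {Site A, Site C}: total = 874
  {Site C, Site E}: total = 1006
  {Site B, Site E}: total = 1031
  {Site A, Site B}: total = 1052
  {Site A, Site E}: total = 1162
Best pair: {Site C, Site D} with total 586.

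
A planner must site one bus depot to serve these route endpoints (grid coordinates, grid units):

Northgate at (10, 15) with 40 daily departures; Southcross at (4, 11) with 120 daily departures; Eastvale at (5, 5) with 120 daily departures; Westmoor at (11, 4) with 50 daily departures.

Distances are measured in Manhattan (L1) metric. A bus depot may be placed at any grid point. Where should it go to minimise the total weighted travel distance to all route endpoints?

Manhattan distance separates: Σwᵢ(|x−xᵢ|+|y−yᵢ|) = Σwᵢ|x−xᵢ| + Σwᵢ|y−yᵢ|, so x and y are optimised independently as 1-D weighted medians.
Total weight W = 330; half = 165.
x-coordinate, sorted with cumulative weight:
  x=4 (Southcross, w=120) cum 120
  x=5 (Eastvale, w=120) cum 240  ← median
  x=10 (Northgate, w=40) cum 280
  x=11 (Westmoor, w=50) cum 330
⇒ x* = 5
y-coordinate, sorted with cumulative weight:
  y=4 (Westmoor, w=50) cum 50
  y=5 (Eastvale, w=120) cum 170  ← median
  y=11 (Southcross, w=120) cum 290
  y=15 (Northgate, w=40) cum 330
⇒ y* = 5

(5, 5)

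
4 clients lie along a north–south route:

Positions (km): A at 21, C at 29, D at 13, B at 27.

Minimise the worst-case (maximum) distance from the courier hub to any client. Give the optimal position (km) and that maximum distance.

location 21, max distance 8

The 1-center on a line is the midpoint of the two extreme points: leftmost at 13, rightmost at 29.
Optimal location = (13 + 29)/2 = 21; maximum distance = (29 − 13)/2 = 8.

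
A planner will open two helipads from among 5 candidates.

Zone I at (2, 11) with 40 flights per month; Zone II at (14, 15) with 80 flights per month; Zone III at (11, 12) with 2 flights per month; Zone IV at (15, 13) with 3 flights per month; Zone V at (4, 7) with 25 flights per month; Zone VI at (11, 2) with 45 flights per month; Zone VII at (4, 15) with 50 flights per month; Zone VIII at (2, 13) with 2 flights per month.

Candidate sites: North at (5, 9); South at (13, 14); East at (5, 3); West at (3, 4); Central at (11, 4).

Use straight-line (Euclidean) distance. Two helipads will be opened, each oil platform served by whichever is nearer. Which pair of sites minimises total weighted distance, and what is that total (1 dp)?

Evaluate every pair (each demand assigned to the nearer of the two):
  {North, South}: total = 1054.6
  {South, East}: total = 1317.7
  {South, West}: total = 1329.4
  {South, Central}: total = 1336.8
  {North, Central}: total = 1512.6
  {North, East}: total = 1699.0
  {North, West}: total = 1796.4
  {West, Central}: total = 1980.0
  {East, Central}: total = 2115.5
  {East, West}: total = 2470.1
Best pair: {North, South} with total 1054.6.

{North, South}, total 1054.6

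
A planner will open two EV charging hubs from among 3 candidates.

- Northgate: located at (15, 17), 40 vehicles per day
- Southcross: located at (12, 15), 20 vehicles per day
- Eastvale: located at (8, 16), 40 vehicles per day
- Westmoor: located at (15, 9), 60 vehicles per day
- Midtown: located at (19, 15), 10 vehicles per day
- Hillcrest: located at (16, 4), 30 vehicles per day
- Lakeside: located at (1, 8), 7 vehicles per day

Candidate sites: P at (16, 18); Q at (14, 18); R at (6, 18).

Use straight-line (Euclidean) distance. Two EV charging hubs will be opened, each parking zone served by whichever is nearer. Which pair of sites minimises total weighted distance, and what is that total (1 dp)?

Evaluate every pair (each demand assigned to the nearer of the two):
  {Q, R}: total = 1346.0
  {P, R}: total = 1353.7
  {P, Q}: total = 1502.2
Best pair: {Q, R} with total 1346.0.

{Q, R}, total 1346.0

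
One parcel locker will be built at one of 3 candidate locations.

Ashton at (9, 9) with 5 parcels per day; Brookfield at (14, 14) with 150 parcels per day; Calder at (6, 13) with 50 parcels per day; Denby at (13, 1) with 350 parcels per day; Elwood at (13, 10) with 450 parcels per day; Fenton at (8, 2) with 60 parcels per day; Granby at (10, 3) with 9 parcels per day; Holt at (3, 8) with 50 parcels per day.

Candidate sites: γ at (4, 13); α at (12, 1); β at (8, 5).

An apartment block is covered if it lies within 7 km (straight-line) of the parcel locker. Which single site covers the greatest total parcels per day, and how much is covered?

Coverage radius r = 7 km; a point is covered iff (Δx)²+(Δy)² ≤ 7² = 49.
  γ (4, 13): covers {Ashton, Calder, Holt} → 105
  α (12, 1): covers {Denby, Fenton, Granby} → 419
  β (8, 5): covers {Ashton, Denby, Fenton, Granby, Holt} → 474
Maximum coverage at β: 474 parcels per day.

β, covering 474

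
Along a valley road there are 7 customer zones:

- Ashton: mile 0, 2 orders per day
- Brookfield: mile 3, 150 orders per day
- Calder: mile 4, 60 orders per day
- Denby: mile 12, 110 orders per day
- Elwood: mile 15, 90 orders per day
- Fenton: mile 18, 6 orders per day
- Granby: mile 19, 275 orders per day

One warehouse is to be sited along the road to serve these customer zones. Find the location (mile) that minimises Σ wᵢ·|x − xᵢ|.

For a sum of weighted absolute distances on a line, the optimum is the weighted median (not the mean). Total weight W = 693; half-weight = 346.5.
Sort by position and accumulate weight:
  mile 0 (Ashton, w=2) → cum 2
  mile 3 (Brookfield, w=150) → cum 152
  mile 4 (Calder, w=60) → cum 212
  mile 12 (Denby, w=110) → cum 322
  mile 15 (Elwood, w=90) → cum 412  ≥ 346.5 → median here
  mile 18 (Fenton, w=6) → cum 418
  mile 19 (Granby, w=275) → cum 693
Optimal location: mile 15.

x = 15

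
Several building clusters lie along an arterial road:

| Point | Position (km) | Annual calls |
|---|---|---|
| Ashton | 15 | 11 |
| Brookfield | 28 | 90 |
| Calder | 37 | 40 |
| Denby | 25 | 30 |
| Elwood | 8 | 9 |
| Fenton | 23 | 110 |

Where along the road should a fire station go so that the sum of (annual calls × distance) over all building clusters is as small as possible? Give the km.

For a sum of weighted absolute distances on a line, the optimum is the weighted median (not the mean). Total weight W = 290; half-weight = 145.
Sort by position and accumulate weight:
  km 8 (Elwood, w=9) → cum 9
  km 15 (Ashton, w=11) → cum 20
  km 23 (Fenton, w=110) → cum 130
  km 25 (Denby, w=30) → cum 160  ≥ 145 → median here
  km 28 (Brookfield, w=90) → cum 250
  km 37 (Calder, w=40) → cum 290
Optimal location: km 25.

x = 25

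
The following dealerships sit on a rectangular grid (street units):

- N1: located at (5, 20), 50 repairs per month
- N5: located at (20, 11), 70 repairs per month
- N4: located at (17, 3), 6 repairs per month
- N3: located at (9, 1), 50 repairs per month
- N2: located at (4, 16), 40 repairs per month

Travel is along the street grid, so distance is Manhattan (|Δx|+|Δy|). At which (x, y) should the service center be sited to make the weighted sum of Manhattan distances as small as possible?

Manhattan distance separates: Σwᵢ(|x−xᵢ|+|y−yᵢ|) = Σwᵢ|x−xᵢ| + Σwᵢ|y−yᵢ|, so x and y are optimised independently as 1-D weighted medians.
Total weight W = 216; half = 108.
x-coordinate, sorted with cumulative weight:
  x=4 (N2, w=40) cum 40
  x=5 (N1, w=50) cum 90
  x=9 (N3, w=50) cum 140  ← median
  x=17 (N4, w=6) cum 146
  x=20 (N5, w=70) cum 216
⇒ x* = 9
y-coordinate, sorted with cumulative weight:
  y=1 (N3, w=50) cum 50
  y=3 (N4, w=6) cum 56
  y=11 (N5, w=70) cum 126  ← median
  y=16 (N2, w=40) cum 166
  y=20 (N1, w=50) cum 216
⇒ y* = 11

(9, 11)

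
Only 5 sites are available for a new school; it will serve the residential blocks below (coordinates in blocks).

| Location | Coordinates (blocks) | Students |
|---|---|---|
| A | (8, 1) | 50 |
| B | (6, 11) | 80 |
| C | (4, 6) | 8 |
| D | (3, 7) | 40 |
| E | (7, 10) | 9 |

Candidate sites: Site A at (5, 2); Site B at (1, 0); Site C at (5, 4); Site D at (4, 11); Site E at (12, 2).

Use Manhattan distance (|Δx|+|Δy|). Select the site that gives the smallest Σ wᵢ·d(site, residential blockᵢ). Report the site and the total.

Total weighted distance at each candidate:
  Site A (5, 2): total = 1410
  Site B (1, 0): total = 2256
  Site C (5, 4): total = 1236
  Site D (4, 11): total = 1136
  Site E (12, 2): total = 2223
Minimum is at Site D with total 1136 blocks.

Site D, total 1136 blocks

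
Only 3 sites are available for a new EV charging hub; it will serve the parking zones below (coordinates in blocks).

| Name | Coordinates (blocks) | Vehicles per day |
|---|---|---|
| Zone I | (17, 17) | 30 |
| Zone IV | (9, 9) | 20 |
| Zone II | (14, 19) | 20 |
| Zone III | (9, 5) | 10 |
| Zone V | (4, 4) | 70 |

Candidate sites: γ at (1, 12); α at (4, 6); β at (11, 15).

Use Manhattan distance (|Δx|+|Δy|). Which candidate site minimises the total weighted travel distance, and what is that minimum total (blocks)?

α, total 1540 blocks

Total weighted distance at each candidate:
  γ (1, 12): total = 2170
  α (4, 6): total = 1540
  β (11, 15): total = 1920
Minimum is at α with total 1540 blocks.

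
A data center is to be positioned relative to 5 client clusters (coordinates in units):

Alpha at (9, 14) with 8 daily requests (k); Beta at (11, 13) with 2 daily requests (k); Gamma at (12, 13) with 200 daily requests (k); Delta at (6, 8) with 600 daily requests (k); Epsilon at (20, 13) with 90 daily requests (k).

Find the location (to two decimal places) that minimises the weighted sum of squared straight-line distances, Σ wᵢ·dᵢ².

The minimiser of Σwᵢ‖p−pᵢ‖² is the weighted centroid p* = (Σwᵢpᵢ)/(Σwᵢ).
Σwᵢ = 900.
Σwᵢxᵢ = 8·9 + 2·11 + 200·12 + 600·6 + 90·20 = 7894.
Σwᵢyᵢ = 8·14 + 2·13 + 200·13 + 600·8 + 90·13 = 8708.
x* = 7894/900 = 8.77, y* = 8708/900 = 9.68.

(8.77, 9.68)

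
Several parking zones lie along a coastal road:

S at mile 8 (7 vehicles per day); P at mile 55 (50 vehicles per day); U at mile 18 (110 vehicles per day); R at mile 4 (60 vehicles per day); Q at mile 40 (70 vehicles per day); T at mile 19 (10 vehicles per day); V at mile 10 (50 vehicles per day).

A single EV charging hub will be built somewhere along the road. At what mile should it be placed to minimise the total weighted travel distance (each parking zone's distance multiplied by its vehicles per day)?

For a sum of weighted absolute distances on a line, the optimum is the weighted median (not the mean). Total weight W = 357; half-weight = 178.5.
Sort by position and accumulate weight:
  mile 4 (R, w=60) → cum 60
  mile 8 (S, w=7) → cum 67
  mile 10 (V, w=50) → cum 117
  mile 18 (U, w=110) → cum 227  ≥ 178.5 → median here
  mile 19 (T, w=10) → cum 237
  mile 40 (Q, w=70) → cum 307
  mile 55 (P, w=50) → cum 357
Optimal location: mile 18.

x = 18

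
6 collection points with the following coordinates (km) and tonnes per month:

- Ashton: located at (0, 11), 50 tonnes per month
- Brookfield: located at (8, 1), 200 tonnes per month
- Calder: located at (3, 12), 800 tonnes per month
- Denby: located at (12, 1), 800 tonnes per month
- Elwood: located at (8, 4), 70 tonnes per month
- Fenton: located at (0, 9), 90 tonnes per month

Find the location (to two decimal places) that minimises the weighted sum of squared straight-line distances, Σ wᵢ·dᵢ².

(7.04, 6.09)

The minimiser of Σwᵢ‖p−pᵢ‖² is the weighted centroid p* = (Σwᵢpᵢ)/(Σwᵢ).
Σwᵢ = 2010.
Σwᵢxᵢ = 50·0 + 200·8 + 800·3 + 800·12 + 70·8 + 90·0 = 14160.
Σwᵢyᵢ = 50·11 + 200·1 + 800·12 + 800·1 + 70·4 + 90·9 = 12240.
x* = 14160/2010 = 7.04, y* = 12240/2010 = 6.09.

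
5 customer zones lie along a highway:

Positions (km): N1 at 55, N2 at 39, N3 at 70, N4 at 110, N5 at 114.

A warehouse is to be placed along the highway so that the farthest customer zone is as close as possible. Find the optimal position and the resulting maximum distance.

location 76.5, max distance 37.5

The 1-center on a line is the midpoint of the two extreme points: leftmost at 39, rightmost at 114.
Optimal location = (39 + 114)/2 = 76.5; maximum distance = (114 − 39)/2 = 37.5.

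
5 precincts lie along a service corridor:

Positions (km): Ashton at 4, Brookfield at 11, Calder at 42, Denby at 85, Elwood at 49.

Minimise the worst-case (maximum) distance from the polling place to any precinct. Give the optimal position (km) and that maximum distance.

location 44.5, max distance 40.5

The 1-center on a line is the midpoint of the two extreme points: leftmost at 4, rightmost at 85.
Optimal location = (4 + 85)/2 = 44.5; maximum distance = (85 − 4)/2 = 40.5.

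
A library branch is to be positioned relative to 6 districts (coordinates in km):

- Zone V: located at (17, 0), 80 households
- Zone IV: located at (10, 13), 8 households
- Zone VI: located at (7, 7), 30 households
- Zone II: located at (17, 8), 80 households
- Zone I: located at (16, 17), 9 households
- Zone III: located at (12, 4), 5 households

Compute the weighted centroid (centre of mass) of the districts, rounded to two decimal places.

(15.16, 5.32)

The minimiser of Σwᵢ‖p−pᵢ‖² is the weighted centroid p* = (Σwᵢpᵢ)/(Σwᵢ).
Σwᵢ = 212.
Σwᵢxᵢ = 80·17 + 8·10 + 30·7 + 80·17 + 9·16 + 5·12 = 3214.
Σwᵢyᵢ = 80·0 + 8·13 + 30·7 + 80·8 + 9·17 + 5·4 = 1127.
x* = 3214/212 = 15.16, y* = 1127/212 = 5.32.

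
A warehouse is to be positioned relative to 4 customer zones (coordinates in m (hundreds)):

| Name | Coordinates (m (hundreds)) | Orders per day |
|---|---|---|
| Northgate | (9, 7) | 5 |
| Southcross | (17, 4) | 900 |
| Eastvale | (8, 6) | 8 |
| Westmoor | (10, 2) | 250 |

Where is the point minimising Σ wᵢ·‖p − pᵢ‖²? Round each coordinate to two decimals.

(15.40, 3.60)

The minimiser of Σwᵢ‖p−pᵢ‖² is the weighted centroid p* = (Σwᵢpᵢ)/(Σwᵢ).
Σwᵢ = 1163.
Σwᵢxᵢ = 5·9 + 900·17 + 8·8 + 250·10 = 17909.
Σwᵢyᵢ = 5·7 + 900·4 + 8·6 + 250·2 = 4183.
x* = 17909/1163 = 15.40, y* = 4183/1163 = 3.60.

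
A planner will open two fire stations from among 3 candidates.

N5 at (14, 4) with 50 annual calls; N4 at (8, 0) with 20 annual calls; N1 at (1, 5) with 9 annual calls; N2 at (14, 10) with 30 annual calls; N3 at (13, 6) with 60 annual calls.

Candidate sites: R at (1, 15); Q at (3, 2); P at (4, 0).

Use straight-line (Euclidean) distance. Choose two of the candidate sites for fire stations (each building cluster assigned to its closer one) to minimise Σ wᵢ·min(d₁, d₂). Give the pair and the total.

{Q, P}, total 1705.2

Evaluate every pair (each demand assigned to the nearer of the two):
  {Q, P}: total = 1705.2
  {R, P}: total = 1737.8
  {R, Q}: total = 1753.4
Best pair: {Q, P} with total 1705.2.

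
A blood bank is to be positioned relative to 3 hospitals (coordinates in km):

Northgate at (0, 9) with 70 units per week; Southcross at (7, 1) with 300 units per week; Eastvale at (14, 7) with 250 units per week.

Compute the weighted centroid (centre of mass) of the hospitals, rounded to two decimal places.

The minimiser of Σwᵢ‖p−pᵢ‖² is the weighted centroid p* = (Σwᵢpᵢ)/(Σwᵢ).
Σwᵢ = 620.
Σwᵢxᵢ = 70·0 + 300·7 + 250·14 = 5600.
Σwᵢyᵢ = 70·9 + 300·1 + 250·7 = 2680.
x* = 5600/620 = 9.03, y* = 2680/620 = 4.32.

(9.03, 4.32)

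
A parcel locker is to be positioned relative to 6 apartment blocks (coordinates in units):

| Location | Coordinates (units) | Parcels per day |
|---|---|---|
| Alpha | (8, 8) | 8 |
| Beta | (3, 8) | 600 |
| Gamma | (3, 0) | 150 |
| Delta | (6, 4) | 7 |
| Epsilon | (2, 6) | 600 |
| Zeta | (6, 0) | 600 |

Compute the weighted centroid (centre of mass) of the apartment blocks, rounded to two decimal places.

The minimiser of Σwᵢ‖p−pᵢ‖² is the weighted centroid p* = (Σwᵢpᵢ)/(Σwᵢ).
Σwᵢ = 1965.
Σwᵢxᵢ = 8·8 + 600·3 + 150·3 + 7·6 + 600·2 + 600·6 = 7156.
Σwᵢyᵢ = 8·8 + 600·8 + 150·0 + 7·4 + 600·6 + 600·0 = 8492.
x* = 7156/1965 = 3.64, y* = 8492/1965 = 4.32.

(3.64, 4.32)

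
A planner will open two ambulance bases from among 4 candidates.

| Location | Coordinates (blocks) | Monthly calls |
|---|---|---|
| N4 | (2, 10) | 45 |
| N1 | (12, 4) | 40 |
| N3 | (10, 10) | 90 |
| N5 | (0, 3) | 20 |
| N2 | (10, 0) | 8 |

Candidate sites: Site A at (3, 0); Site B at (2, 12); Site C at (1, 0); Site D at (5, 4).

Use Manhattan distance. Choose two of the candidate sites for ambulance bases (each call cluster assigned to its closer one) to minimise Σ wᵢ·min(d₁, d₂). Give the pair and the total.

Evaluate every pair (each demand assigned to the nearer of the two):
  {Site B, Site D}: total = 1462
  {Site A, Site B}: total = 1686
  {Site B, Site C}: total = 1742
  {Site C, Site D}: total = 1827
  {Site A, Site D}: total = 1851
  {Site A, Site C}: total = 2681
Best pair: {Site B, Site D} with total 1462.

{Site B, Site D}, total 1462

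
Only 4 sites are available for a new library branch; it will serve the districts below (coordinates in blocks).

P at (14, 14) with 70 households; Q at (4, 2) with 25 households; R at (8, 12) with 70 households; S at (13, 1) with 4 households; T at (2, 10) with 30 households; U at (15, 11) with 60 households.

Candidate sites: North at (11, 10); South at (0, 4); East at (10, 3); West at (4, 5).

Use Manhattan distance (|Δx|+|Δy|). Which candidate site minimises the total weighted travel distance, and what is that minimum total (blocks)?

Total weighted distance at each candidate:
  North (11, 10): total = 1829
  South (0, 4): total = 4574
  East (10, 3): total = 3245
  West (4, 5): total = 3457
Minimum is at North with total 1829 blocks.

North, total 1829 blocks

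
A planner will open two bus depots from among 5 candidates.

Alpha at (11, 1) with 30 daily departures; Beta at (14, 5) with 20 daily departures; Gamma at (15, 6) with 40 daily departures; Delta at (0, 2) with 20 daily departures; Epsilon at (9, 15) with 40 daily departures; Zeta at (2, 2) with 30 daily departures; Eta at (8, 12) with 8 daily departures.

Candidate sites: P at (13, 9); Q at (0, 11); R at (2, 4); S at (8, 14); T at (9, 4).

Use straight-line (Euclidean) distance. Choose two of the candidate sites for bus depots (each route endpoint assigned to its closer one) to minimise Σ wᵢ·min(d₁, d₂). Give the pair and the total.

Evaluate every pair (each demand assigned to the nearer of the two):
  {P, R}: total = 925.7
  {S, T}: total = 938.5
  {P, T}: total = 1072.7
  {R, T}: total = 1084.2
  {R, S}: total = 1115.3
  {P, S}: total = 1226.2
  {P, Q}: total = 1265.7
  {Q, T}: total = 1320.0
  {Q, S}: total = 1570.9
  {Q, R}: total = 1626.6
Best pair: {P, R} with total 925.7.

{P, R}, total 925.7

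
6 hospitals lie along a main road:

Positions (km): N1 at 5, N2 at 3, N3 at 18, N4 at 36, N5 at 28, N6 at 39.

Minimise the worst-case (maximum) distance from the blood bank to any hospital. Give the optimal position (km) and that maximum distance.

The 1-center on a line is the midpoint of the two extreme points: leftmost at 3, rightmost at 39.
Optimal location = (3 + 39)/2 = 21; maximum distance = (39 − 3)/2 = 18.

location 21, max distance 18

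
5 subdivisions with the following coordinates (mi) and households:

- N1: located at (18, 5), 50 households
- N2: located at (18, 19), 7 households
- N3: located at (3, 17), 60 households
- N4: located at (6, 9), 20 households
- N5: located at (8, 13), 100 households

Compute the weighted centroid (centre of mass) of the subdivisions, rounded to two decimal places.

The minimiser of Σwᵢ‖p−pᵢ‖² is the weighted centroid p* = (Σwᵢpᵢ)/(Σwᵢ).
Σwᵢ = 237.
Σwᵢxᵢ = 50·18 + 7·18 + 60·3 + 20·6 + 100·8 = 2126.
Σwᵢyᵢ = 50·5 + 7·19 + 60·17 + 20·9 + 100·13 = 2883.
x* = 2126/237 = 8.97, y* = 2883/237 = 12.16.

(8.97, 12.16)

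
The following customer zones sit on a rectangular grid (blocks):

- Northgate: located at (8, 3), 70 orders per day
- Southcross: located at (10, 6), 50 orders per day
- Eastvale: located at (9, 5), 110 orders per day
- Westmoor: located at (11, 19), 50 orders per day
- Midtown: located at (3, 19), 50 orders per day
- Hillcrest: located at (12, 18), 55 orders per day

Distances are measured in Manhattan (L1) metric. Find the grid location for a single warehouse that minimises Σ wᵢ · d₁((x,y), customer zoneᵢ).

(9, 6)

Manhattan distance separates: Σwᵢ(|x−xᵢ|+|y−yᵢ|) = Σwᵢ|x−xᵢ| + Σwᵢ|y−yᵢ|, so x and y are optimised independently as 1-D weighted medians.
Total weight W = 385; half = 192.5.
x-coordinate, sorted with cumulative weight:
  x=3 (Midtown, w=50) cum 50
  x=8 (Northgate, w=70) cum 120
  x=9 (Eastvale, w=110) cum 230  ← median
  x=10 (Southcross, w=50) cum 280
  x=11 (Westmoor, w=50) cum 330
  x=12 (Hillcrest, w=55) cum 385
⇒ x* = 9
y-coordinate, sorted with cumulative weight:
  y=3 (Northgate, w=70) cum 70
  y=5 (Eastvale, w=110) cum 180
  y=6 (Southcross, w=50) cum 230  ← median
  y=18 (Hillcrest, w=55) cum 285
  y=19 (Westmoor, w=50) cum 335
  y=19 (Midtown, w=50) cum 385
⇒ y* = 6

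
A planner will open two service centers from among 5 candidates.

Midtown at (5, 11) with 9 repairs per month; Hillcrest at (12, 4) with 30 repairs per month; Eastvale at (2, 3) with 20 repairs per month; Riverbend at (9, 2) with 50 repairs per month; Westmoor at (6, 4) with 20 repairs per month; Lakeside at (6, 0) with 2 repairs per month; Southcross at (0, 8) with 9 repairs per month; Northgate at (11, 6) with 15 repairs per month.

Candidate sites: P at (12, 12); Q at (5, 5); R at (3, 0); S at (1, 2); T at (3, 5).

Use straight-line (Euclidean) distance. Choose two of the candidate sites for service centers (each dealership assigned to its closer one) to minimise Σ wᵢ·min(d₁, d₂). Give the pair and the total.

Evaluate every pair (each demand assigned to the nearer of the two):
  {Q, S}: total = 726.6
  {Q, T}: total = 728.8
  {Q, R}: total = 757.4
  {P, Q}: total = 770.4
  {P, T}: total = 881.4
  {R, T}: total = 917.9
  {S, T}: total = 925.4
  {P, R}: total = 957.3
  {P, S}: total = 996.4
  {R, S}: total = 1039.4
Best pair: {Q, S} with total 726.6.

{Q, S}, total 726.6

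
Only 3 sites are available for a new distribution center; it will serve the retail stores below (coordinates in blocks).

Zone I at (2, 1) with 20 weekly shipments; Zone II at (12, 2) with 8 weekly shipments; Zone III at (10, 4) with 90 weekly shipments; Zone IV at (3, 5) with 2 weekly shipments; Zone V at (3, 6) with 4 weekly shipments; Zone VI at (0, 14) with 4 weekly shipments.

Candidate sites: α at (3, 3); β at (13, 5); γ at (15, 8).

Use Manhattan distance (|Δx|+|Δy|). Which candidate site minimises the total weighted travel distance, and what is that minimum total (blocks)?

Total weighted distance at each candidate:
  α (3, 3): total = 932
  β (13, 5): total = 844
  γ (15, 8): total = 1452
Minimum is at β with total 844 blocks.

β, total 844 blocks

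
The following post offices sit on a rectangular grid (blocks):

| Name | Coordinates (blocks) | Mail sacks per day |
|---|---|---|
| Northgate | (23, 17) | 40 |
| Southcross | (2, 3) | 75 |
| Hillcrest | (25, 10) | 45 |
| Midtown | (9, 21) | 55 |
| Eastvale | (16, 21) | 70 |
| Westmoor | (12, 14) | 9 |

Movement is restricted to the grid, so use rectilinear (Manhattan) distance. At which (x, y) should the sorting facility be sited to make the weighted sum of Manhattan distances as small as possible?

(16, 17)

Manhattan distance separates: Σwᵢ(|x−xᵢ|+|y−yᵢ|) = Σwᵢ|x−xᵢ| + Σwᵢ|y−yᵢ|, so x and y are optimised independently as 1-D weighted medians.
Total weight W = 294; half = 147.
x-coordinate, sorted with cumulative weight:
  x=2 (Southcross, w=75) cum 75
  x=9 (Midtown, w=55) cum 130
  x=12 (Westmoor, w=9) cum 139
  x=16 (Eastvale, w=70) cum 209  ← median
  x=23 (Northgate, w=40) cum 249
  x=25 (Hillcrest, w=45) cum 294
⇒ x* = 16
y-coordinate, sorted with cumulative weight:
  y=3 (Southcross, w=75) cum 75
  y=10 (Hillcrest, w=45) cum 120
  y=14 (Westmoor, w=9) cum 129
  y=17 (Northgate, w=40) cum 169  ← median
  y=21 (Midtown, w=55) cum 224
  y=21 (Eastvale, w=70) cum 294
⇒ y* = 17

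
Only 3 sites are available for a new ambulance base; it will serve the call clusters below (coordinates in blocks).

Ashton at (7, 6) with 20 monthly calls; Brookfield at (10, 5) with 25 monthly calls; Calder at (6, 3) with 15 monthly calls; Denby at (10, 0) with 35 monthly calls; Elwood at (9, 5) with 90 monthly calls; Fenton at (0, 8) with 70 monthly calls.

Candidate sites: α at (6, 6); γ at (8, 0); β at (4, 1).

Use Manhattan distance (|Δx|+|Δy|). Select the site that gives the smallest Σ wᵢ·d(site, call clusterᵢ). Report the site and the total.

α, total 1460 blocks

Total weighted distance at each candidate:
  α (6, 6): total = 1460
  γ (8, 0): total = 2120
  β (4, 1): total = 2295
Minimum is at α with total 1460 blocks.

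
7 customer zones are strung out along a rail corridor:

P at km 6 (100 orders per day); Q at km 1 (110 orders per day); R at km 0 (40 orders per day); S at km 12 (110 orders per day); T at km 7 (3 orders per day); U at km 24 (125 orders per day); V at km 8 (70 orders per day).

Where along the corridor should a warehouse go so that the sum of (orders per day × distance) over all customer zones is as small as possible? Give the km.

x = 8

For a sum of weighted absolute distances on a line, the optimum is the weighted median (not the mean). Total weight W = 558; half-weight = 279.
Sort by position and accumulate weight:
  km 0 (R, w=40) → cum 40
  km 1 (Q, w=110) → cum 150
  km 6 (P, w=100) → cum 250
  km 7 (T, w=3) → cum 253
  km 8 (V, w=70) → cum 323  ≥ 279 → median here
  km 12 (S, w=110) → cum 433
  km 24 (U, w=125) → cum 558
Optimal location: km 8.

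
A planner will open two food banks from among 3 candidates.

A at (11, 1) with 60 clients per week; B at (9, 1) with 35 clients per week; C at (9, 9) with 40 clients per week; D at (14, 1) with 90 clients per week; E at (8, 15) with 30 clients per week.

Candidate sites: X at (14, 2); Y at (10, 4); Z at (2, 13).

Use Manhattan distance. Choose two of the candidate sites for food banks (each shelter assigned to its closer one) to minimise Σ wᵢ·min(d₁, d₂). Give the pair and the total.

{X, Y}, total 1100

Evaluate every pair (each demand assigned to the nearer of the two):
  {X, Y}: total = 1100
  {X, Z}: total = 1220
  {Y, Z}: total = 1490
Best pair: {X, Y} with total 1100.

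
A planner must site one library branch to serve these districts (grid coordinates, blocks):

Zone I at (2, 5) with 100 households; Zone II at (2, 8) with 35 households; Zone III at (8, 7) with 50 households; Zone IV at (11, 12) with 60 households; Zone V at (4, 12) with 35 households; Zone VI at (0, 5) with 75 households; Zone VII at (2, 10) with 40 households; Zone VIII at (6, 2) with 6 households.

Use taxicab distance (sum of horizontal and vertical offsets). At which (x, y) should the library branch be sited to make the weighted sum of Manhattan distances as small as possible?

Manhattan distance separates: Σwᵢ(|x−xᵢ|+|y−yᵢ|) = Σwᵢ|x−xᵢ| + Σwᵢ|y−yᵢ|, so x and y are optimised independently as 1-D weighted medians.
Total weight W = 401; half = 200.5.
x-coordinate, sorted with cumulative weight:
  x=0 (Zone VI, w=75) cum 75
  x=2 (Zone I, w=100) cum 175
  x=2 (Zone II, w=35) cum 210  ← median
  x=2 (Zone VII, w=40) cum 250
  x=4 (Zone V, w=35) cum 285
  x=6 (Zone VIII, w=6) cum 291
  x=8 (Zone III, w=50) cum 341
  x=11 (Zone IV, w=60) cum 401
⇒ x* = 2
y-coordinate, sorted with cumulative weight:
  y=2 (Zone VIII, w=6) cum 6
  y=5 (Zone I, w=100) cum 106
  y=5 (Zone VI, w=75) cum 181
  y=7 (Zone III, w=50) cum 231  ← median
  y=8 (Zone II, w=35) cum 266
  y=10 (Zone VII, w=40) cum 306
  y=12 (Zone IV, w=60) cum 366
  y=12 (Zone V, w=35) cum 401
⇒ y* = 7

(2, 7)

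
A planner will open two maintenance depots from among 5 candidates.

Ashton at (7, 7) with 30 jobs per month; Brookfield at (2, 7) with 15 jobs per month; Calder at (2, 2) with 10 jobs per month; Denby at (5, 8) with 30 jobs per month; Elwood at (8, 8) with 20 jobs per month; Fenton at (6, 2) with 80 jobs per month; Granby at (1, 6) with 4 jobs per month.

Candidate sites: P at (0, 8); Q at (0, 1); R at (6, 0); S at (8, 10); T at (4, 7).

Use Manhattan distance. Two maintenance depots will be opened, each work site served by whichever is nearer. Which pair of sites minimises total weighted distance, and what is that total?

Evaluate every pair (each demand assigned to the nearer of the two):
  {R, T}: total = 516
  {R, S}: total = 709
  {P, R}: total = 827
  {S, T}: total = 866
  {Q, T}: total = 886
  {P, T}: total = 922
  {Q, R}: total = 1044
  {Q, S}: total = 1044
  {P, Q}: total = 1197
  {P, S}: total = 1247
Best pair: {R, T} with total 516.

{R, T}, total 516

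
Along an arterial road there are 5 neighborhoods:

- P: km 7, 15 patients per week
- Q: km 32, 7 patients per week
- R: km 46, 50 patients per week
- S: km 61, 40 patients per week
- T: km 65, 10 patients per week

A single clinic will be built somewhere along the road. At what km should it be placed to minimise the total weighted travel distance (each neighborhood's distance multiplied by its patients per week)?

x = 46

For a sum of weighted absolute distances on a line, the optimum is the weighted median (not the mean). Total weight W = 122; half-weight = 61.
Sort by position and accumulate weight:
  km 7 (P, w=15) → cum 15
  km 32 (Q, w=7) → cum 22
  km 46 (R, w=50) → cum 72  ≥ 61 → median here
  km 61 (S, w=40) → cum 112
  km 65 (T, w=10) → cum 122
Optimal location: km 46.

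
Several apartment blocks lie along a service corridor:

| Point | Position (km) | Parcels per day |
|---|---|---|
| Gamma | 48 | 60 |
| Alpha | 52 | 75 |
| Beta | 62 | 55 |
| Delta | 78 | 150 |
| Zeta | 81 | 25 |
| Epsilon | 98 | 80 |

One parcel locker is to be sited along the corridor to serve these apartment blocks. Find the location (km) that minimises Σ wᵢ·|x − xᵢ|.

For a sum of weighted absolute distances on a line, the optimum is the weighted median (not the mean). Total weight W = 445; half-weight = 222.5.
Sort by position and accumulate weight:
  km 48 (Gamma, w=60) → cum 60
  km 52 (Alpha, w=75) → cum 135
  km 62 (Beta, w=55) → cum 190
  km 78 (Delta, w=150) → cum 340  ≥ 222.5 → median here
  km 81 (Zeta, w=25) → cum 365
  km 98 (Epsilon, w=80) → cum 445
Optimal location: km 78.

x = 78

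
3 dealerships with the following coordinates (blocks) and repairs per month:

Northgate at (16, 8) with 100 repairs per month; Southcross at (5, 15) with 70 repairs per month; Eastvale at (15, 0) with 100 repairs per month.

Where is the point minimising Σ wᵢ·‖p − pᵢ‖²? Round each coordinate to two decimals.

(12.78, 6.85)

The minimiser of Σwᵢ‖p−pᵢ‖² is the weighted centroid p* = (Σwᵢpᵢ)/(Σwᵢ).
Σwᵢ = 270.
Σwᵢxᵢ = 100·16 + 70·5 + 100·15 = 3450.
Σwᵢyᵢ = 100·8 + 70·15 + 100·0 = 1850.
x* = 3450/270 = 12.78, y* = 1850/270 = 6.85.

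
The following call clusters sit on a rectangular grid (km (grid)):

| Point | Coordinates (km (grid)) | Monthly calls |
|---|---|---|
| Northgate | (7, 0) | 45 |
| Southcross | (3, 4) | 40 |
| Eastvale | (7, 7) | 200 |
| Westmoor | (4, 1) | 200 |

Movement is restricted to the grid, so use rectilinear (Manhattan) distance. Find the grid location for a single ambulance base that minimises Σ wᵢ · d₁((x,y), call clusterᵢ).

Manhattan distance separates: Σwᵢ(|x−xᵢ|+|y−yᵢ|) = Σwᵢ|x−xᵢ| + Σwᵢ|y−yᵢ|, so x and y are optimised independently as 1-D weighted medians.
Total weight W = 485; half = 242.5.
x-coordinate, sorted with cumulative weight:
  x=3 (Southcross, w=40) cum 40
  x=4 (Westmoor, w=200) cum 240
  x=7 (Northgate, w=45) cum 285  ← median
  x=7 (Eastvale, w=200) cum 485
⇒ x* = 7
y-coordinate, sorted with cumulative weight:
  y=0 (Northgate, w=45) cum 45
  y=1 (Westmoor, w=200) cum 245  ← median
  y=4 (Southcross, w=40) cum 285
  y=7 (Eastvale, w=200) cum 485
⇒ y* = 1

(7, 1)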